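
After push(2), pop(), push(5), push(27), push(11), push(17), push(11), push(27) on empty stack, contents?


push(2) -> [2]
pop() returns 2 -> []
push(5) -> [5]
push(27) -> [5, 27]
push(11) -> [5, 27, 11]
push(17) -> [5, 27, 11, 17]
push(11) -> [5, 27, 11, 17, 11]
push(27) -> [5, 27, 11, 17, 11, 27]
Final stack (bottom to top): [5, 27, 11, 17, 11, 27]


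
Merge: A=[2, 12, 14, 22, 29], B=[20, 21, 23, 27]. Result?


Compare heads, take smaller each step.
Merged: [2, 12, 14, 20, 21, 22, 23, 27, 29]


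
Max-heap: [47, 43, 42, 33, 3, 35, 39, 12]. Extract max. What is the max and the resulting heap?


Max = 47
Replace root with last, heapify down
Resulting heap: [43, 33, 42, 12, 3, 35, 39]


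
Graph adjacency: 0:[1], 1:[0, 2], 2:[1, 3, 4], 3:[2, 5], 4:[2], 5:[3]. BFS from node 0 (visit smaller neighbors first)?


BFS queue: start with [0]
Visit order: [0, 1, 2, 3, 4, 5]


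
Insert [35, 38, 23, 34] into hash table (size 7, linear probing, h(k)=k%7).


Insertions: 35->slot 0; 38->slot 3; 23->slot 2; 34->slot 6
Table: [35, None, 23, 38, None, None, 34]


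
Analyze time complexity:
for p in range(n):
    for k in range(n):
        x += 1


Per nesting level: O(n) * O(n) = O(n^2)
Complexity: O(n^2)


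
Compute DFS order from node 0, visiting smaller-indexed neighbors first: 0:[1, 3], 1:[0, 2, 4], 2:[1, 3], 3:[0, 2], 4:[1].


DFS stack-based: start with [0]
Visit order: [0, 1, 2, 3, 4]


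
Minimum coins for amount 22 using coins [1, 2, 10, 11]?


dp[0]=0; dp[i]=1+min(dp[i-c] for c in coins)
...dp[17]=4, dp[18]=5, dp[19]=5, dp[20]=2, dp[21]=2, dp[22]=2
Minimum coins for 22 = 2


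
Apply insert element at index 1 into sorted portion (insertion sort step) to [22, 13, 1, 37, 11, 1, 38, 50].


After one pass: [13, 22, 1, 37, 11, 1, 38, 50]


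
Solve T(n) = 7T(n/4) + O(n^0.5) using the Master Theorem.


a=7, b=4, c=0.5. log_4(7)=1.404 > c=0.5. Case 1: O(n^log_b(a)) = O(n^1.404)
Complexity: O(n^1.404)


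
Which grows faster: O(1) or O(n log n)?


constant grows slower than linearithmic
O(1) is asymptotically smaller; O(n log n) grows faster


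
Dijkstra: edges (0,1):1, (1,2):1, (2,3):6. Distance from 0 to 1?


Dijkstra from 0:
Distances: {0: 0, 1: 1, 2: 2, 3: 8}
Shortest distance to 1 = 1, path = [0, 1]


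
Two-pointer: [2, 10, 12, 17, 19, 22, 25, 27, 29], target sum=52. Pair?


Two pointers: lo=0, hi=8
Found pair: (25, 27) summing to 52


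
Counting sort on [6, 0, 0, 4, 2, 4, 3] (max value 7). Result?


Count array: [2, 0, 1, 1, 2, 0, 1, 0]
Reconstruct: [0, 0, 2, 3, 4, 4, 6]


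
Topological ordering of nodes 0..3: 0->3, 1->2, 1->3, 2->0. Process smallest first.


Kahn's algorithm, process smallest node first
Order: [1, 2, 0, 3]


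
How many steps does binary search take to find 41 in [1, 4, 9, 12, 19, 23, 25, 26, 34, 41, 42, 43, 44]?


Search for 41:
[0,12] mid=6 arr[6]=25
[7,12] mid=9 arr[9]=41
Total: 2 comparisons


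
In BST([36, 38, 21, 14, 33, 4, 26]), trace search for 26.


BST root = 36
Search for 26: compare at each node
Path: [36, 21, 33, 26]


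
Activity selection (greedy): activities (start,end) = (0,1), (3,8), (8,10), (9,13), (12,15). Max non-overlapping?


Greedy: pick earliest-ending, then skip overlaps.
Selected (4 activities): [(0, 1), (3, 8), (8, 10), (12, 15)]


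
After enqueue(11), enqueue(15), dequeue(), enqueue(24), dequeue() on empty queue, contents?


enqueue(11) -> [11]
enqueue(15) -> [11, 15]
dequeue() returns 11 -> [15]
enqueue(24) -> [15, 24]
dequeue() returns 15 -> [24]
Final queue (front to back): [24]


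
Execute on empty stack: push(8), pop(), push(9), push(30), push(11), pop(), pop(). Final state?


push(8) -> [8]
pop() returns 8 -> []
push(9) -> [9]
push(30) -> [9, 30]
push(11) -> [9, 30, 11]
pop() returns 11 -> [9, 30]
pop() returns 30 -> [9]
Final stack (bottom to top): [9]


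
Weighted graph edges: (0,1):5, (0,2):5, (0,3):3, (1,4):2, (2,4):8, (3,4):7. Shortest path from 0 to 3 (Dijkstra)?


Dijkstra from 0:
Distances: {0: 0, 1: 5, 2: 5, 3: 3, 4: 7}
Shortest distance to 3 = 3, path = [0, 3]


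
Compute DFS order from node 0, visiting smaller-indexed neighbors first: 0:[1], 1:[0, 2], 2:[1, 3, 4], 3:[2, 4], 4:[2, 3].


DFS stack-based: start with [0]
Visit order: [0, 1, 2, 3, 4]


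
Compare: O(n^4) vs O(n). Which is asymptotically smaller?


linear grows slower than quartic
O(n) is asymptotically smaller; O(n^4) grows faster


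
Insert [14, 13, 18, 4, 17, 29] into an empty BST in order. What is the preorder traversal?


Root = 14; build tree by BST insertion.
Preorder traversal: [14, 13, 4, 18, 17, 29]


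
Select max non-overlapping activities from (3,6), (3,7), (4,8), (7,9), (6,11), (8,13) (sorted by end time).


Greedy: pick earliest-ending, then skip overlaps.
Selected (2 activities): [(3, 6), (7, 9)]


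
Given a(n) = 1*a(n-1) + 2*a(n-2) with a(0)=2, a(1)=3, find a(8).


Build bottom-up:
...a(6)=107, a(7)=213, a(8)=1*213+2*107=427


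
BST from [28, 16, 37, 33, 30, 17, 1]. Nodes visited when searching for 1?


BST root = 28
Search for 1: compare at each node
Path: [28, 16, 1]


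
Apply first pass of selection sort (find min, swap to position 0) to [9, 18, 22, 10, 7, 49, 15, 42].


After one pass: [7, 18, 22, 10, 9, 49, 15, 42]


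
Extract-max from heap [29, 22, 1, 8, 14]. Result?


Max = 29
Replace root with last, heapify down
Resulting heap: [22, 14, 1, 8]


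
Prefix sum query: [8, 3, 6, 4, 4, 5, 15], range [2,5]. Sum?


Prefix sums: [0, 8, 11, 17, 21, 25, 30, 45]
Sum[2..5] = prefix[6] - prefix[2] = 30 - 11 = 19


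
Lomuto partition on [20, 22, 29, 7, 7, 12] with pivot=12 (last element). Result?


Elements <= 12 go left of pivot.
Result: [7, 7, 12, 20, 22, 29], pivot at index 2


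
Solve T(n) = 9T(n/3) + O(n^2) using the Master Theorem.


a=9, b=3, c=2. log_3(9)=2 = c=2. Case 2: O(n^c log n) = O(n^2 log n)
Complexity: O(n^2 log n)


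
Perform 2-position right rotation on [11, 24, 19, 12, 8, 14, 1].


Right rotate by 2: [14, 1, 11, 24, 19, 12, 8]


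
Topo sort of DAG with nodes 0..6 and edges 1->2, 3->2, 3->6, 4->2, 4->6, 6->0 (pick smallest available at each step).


Kahn's algorithm, process smallest node first
Order: [1, 3, 4, 2, 5, 6, 0]


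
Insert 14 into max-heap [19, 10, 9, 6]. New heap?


Append 14: [19, 10, 9, 6, 14]
Bubble up: swap idx 4(14) with idx 1(10)
Result: [19, 14, 9, 6, 10]


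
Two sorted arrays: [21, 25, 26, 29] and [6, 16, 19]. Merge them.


Compare heads, take smaller each step.
Merged: [6, 16, 19, 21, 25, 26, 29]


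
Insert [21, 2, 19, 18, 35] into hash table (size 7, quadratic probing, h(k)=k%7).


Insertions: 21->slot 0; 2->slot 2; 19->slot 5; 18->slot 4; 35->slot 1
Table: [21, 35, 2, None, 18, 19, None]


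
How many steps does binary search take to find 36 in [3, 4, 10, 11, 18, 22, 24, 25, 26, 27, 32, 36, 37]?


Search for 36:
[0,12] mid=6 arr[6]=24
[7,12] mid=9 arr[9]=27
[10,12] mid=11 arr[11]=36
Total: 3 comparisons


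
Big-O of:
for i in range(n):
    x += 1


Per nesting level: O(n) = O(n)
Complexity: O(n)


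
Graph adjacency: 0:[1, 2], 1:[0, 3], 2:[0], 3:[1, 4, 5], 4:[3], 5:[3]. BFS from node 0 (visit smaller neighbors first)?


BFS queue: start with [0]
Visit order: [0, 1, 2, 3, 4, 5]


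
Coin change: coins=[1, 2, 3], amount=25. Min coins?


dp[0]=0; dp[i]=1+min(dp[i-c] for c in coins)
...dp[20]=7, dp[21]=7, dp[22]=8, dp[23]=8, dp[24]=8, dp[25]=9
Minimum coins for 25 = 9


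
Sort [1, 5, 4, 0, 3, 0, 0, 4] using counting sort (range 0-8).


Count array: [3, 1, 0, 1, 2, 1, 0, 0, 0]
Reconstruct: [0, 0, 0, 1, 3, 4, 4, 5]


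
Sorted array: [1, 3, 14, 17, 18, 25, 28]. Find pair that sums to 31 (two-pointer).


Two pointers: lo=0, hi=6
Found pair: (3, 28) summing to 31


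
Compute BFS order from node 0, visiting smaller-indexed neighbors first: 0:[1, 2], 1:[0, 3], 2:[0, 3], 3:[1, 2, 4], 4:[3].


BFS queue: start with [0]
Visit order: [0, 1, 2, 3, 4]


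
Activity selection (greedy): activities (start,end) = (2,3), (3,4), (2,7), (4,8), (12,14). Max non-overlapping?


Greedy: pick earliest-ending, then skip overlaps.
Selected (4 activities): [(2, 3), (3, 4), (4, 8), (12, 14)]


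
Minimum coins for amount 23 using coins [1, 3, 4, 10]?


dp[0]=0; dp[i]=1+min(dp[i-c] for c in coins)
...dp[18]=3, dp[19]=4, dp[20]=2, dp[21]=3, dp[22]=4, dp[23]=3
Minimum coins for 23 = 3


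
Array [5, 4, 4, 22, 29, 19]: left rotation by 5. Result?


Left rotate by 5: [19, 5, 4, 4, 22, 29]


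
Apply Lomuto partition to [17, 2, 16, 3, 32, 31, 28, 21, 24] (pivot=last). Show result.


Elements <= 24 go left of pivot.
Result: [17, 2, 16, 3, 21, 24, 28, 32, 31], pivot at index 5


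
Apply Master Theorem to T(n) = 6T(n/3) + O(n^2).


a=6, b=3, c=2. log_3(6)=1.631 < c=2. Case 3: O(n^c) = O(n^2)
Complexity: O(n^2)


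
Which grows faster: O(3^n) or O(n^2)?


quadratic grows slower than exponential (base 3)
O(n^2) is asymptotically smaller; O(3^n) grows faster


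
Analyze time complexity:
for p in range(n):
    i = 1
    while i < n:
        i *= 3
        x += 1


Per nesting level: O(n) * O(log n) = O(n log n)
Complexity: O(n log n)


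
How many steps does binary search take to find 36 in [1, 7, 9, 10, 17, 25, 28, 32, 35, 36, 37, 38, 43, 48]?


Search for 36:
[0,13] mid=6 arr[6]=28
[7,13] mid=10 arr[10]=37
[7,9] mid=8 arr[8]=35
[9,9] mid=9 arr[9]=36
Total: 4 comparisons


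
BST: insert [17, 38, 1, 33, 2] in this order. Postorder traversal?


Root = 17; build tree by BST insertion.
Postorder traversal: [2, 1, 33, 38, 17]


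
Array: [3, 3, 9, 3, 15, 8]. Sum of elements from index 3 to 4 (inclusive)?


Prefix sums: [0, 3, 6, 15, 18, 33, 41]
Sum[3..4] = prefix[5] - prefix[3] = 33 - 15 = 18


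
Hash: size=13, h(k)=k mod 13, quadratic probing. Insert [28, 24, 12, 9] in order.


Insertions: 28->slot 2; 24->slot 11; 12->slot 12; 9->slot 9
Table: [None, None, 28, None, None, None, None, None, None, 9, None, 24, 12]


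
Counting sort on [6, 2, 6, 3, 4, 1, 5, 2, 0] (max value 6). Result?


Count array: [1, 1, 2, 1, 1, 1, 2]
Reconstruct: [0, 1, 2, 2, 3, 4, 5, 6, 6]


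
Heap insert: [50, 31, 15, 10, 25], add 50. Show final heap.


Append 50: [50, 31, 15, 10, 25, 50]
Bubble up: swap idx 5(50) with idx 2(15)
Result: [50, 31, 50, 10, 25, 15]


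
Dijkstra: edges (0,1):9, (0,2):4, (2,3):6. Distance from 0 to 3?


Dijkstra from 0:
Distances: {0: 0, 1: 9, 2: 4, 3: 10}
Shortest distance to 3 = 10, path = [0, 2, 3]


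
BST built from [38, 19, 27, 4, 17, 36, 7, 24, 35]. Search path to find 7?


BST root = 38
Search for 7: compare at each node
Path: [38, 19, 4, 17, 7]


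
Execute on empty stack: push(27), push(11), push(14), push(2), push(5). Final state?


push(27) -> [27]
push(11) -> [27, 11]
push(14) -> [27, 11, 14]
push(2) -> [27, 11, 14, 2]
push(5) -> [27, 11, 14, 2, 5]
Final stack (bottom to top): [27, 11, 14, 2, 5]


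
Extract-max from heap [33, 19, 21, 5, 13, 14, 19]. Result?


Max = 33
Replace root with last, heapify down
Resulting heap: [21, 19, 19, 5, 13, 14]


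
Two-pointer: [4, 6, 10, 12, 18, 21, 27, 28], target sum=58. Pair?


Two pointers: lo=0, hi=7
No pair sums to 58


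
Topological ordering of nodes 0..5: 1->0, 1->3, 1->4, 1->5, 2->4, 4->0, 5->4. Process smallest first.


Kahn's algorithm, process smallest node first
Order: [1, 2, 3, 5, 4, 0]


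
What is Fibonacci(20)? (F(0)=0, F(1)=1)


F(n)=F(n-1)+F(n-2)
...F(18)=2584, F(19)=4181, F(20)=6765


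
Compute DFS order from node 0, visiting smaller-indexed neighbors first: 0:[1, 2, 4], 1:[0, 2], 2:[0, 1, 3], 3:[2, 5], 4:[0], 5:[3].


DFS stack-based: start with [0]
Visit order: [0, 1, 2, 3, 5, 4]


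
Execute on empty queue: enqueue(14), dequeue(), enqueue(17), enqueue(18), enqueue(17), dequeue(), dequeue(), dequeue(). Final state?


enqueue(14) -> [14]
dequeue() returns 14 -> []
enqueue(17) -> [17]
enqueue(18) -> [17, 18]
enqueue(17) -> [17, 18, 17]
dequeue() returns 17 -> [18, 17]
dequeue() returns 18 -> [17]
dequeue() returns 17 -> []
Final queue (front to back): []


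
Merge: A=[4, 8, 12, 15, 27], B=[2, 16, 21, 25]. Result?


Compare heads, take smaller each step.
Merged: [2, 4, 8, 12, 15, 16, 21, 25, 27]


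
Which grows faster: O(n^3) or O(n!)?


cubic grows slower than factorial
O(n^3) is asymptotically smaller; O(n!) grows faster


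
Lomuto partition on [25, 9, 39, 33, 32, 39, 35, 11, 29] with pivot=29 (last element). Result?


Elements <= 29 go left of pivot.
Result: [25, 9, 11, 29, 32, 39, 35, 39, 33], pivot at index 3


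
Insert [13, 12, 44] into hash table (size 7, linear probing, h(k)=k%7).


Insertions: 13->slot 6; 12->slot 5; 44->slot 2
Table: [None, None, 44, None, None, 12, 13]


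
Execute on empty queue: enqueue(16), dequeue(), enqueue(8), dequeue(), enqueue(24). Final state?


enqueue(16) -> [16]
dequeue() returns 16 -> []
enqueue(8) -> [8]
dequeue() returns 8 -> []
enqueue(24) -> [24]
Final queue (front to back): [24]


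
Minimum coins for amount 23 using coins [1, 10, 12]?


dp[0]=0; dp[i]=1+min(dp[i-c] for c in coins)
...dp[18]=7, dp[19]=8, dp[20]=2, dp[21]=3, dp[22]=2, dp[23]=3
Minimum coins for 23 = 3


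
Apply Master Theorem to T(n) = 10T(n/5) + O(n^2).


a=10, b=5, c=2. log_5(10)=1.431 < c=2. Case 3: O(n^c) = O(n^2)
Complexity: O(n^2)


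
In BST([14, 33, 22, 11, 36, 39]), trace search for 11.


BST root = 14
Search for 11: compare at each node
Path: [14, 11]


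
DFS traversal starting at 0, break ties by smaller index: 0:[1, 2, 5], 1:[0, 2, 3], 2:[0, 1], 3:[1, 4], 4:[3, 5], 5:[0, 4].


DFS stack-based: start with [0]
Visit order: [0, 1, 2, 3, 4, 5]


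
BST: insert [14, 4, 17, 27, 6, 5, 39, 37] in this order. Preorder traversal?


Root = 14; build tree by BST insertion.
Preorder traversal: [14, 4, 6, 5, 17, 27, 39, 37]


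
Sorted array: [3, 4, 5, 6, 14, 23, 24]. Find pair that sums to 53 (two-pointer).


Two pointers: lo=0, hi=6
No pair sums to 53


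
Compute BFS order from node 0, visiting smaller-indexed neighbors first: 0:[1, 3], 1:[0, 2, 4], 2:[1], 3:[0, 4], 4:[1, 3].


BFS queue: start with [0]
Visit order: [0, 1, 3, 2, 4]


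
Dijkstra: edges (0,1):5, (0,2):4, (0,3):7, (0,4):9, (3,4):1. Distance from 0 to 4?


Dijkstra from 0:
Distances: {0: 0, 1: 5, 2: 4, 3: 7, 4: 8}
Shortest distance to 4 = 8, path = [0, 3, 4]


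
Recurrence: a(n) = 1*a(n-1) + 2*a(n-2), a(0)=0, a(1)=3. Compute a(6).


Build bottom-up:
...a(4)=15, a(5)=33, a(6)=1*33+2*15=63


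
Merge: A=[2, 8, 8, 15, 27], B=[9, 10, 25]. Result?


Compare heads, take smaller each step.
Merged: [2, 8, 8, 9, 10, 15, 25, 27]


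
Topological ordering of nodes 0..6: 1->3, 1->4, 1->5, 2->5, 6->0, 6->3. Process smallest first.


Kahn's algorithm, process smallest node first
Order: [1, 2, 4, 5, 6, 0, 3]


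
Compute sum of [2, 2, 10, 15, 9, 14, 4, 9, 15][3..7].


Prefix sums: [0, 2, 4, 14, 29, 38, 52, 56, 65, 80]
Sum[3..7] = prefix[8] - prefix[3] = 65 - 14 = 51


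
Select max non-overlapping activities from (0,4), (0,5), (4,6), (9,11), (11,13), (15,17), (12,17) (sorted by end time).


Greedy: pick earliest-ending, then skip overlaps.
Selected (5 activities): [(0, 4), (4, 6), (9, 11), (11, 13), (15, 17)]


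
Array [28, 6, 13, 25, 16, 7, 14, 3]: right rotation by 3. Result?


Right rotate by 3: [7, 14, 3, 28, 6, 13, 25, 16]


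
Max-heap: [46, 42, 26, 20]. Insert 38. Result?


Append 38: [46, 42, 26, 20, 38]
Bubble up: no swaps needed
Result: [46, 42, 26, 20, 38]


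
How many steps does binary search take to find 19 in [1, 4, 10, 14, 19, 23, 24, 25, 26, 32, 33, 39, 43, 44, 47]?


Search for 19:
[0,14] mid=7 arr[7]=25
[0,6] mid=3 arr[3]=14
[4,6] mid=5 arr[5]=23
[4,4] mid=4 arr[4]=19
Total: 4 comparisons


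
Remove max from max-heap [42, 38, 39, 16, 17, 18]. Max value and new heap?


Max = 42
Replace root with last, heapify down
Resulting heap: [39, 38, 18, 16, 17]


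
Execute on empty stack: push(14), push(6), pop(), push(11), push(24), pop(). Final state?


push(14) -> [14]
push(6) -> [14, 6]
pop() returns 6 -> [14]
push(11) -> [14, 11]
push(24) -> [14, 11, 24]
pop() returns 24 -> [14, 11]
Final stack (bottom to top): [14, 11]


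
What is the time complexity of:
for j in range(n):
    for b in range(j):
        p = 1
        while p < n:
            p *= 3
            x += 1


Per nesting level: O(n) * O(n) [triangular over j] * O(log n) = O(n^2 log n)
Complexity: O(n^2 log n)


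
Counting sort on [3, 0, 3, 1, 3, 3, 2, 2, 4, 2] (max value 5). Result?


Count array: [1, 1, 3, 4, 1, 0]
Reconstruct: [0, 1, 2, 2, 2, 3, 3, 3, 3, 4]


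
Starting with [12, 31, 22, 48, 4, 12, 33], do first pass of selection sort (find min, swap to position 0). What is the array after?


After one pass: [4, 31, 22, 48, 12, 12, 33]


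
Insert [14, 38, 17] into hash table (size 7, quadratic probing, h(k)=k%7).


Insertions: 14->slot 0; 38->slot 3; 17->slot 4
Table: [14, None, None, 38, 17, None, None]


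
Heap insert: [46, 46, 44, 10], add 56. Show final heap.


Append 56: [46, 46, 44, 10, 56]
Bubble up: swap idx 4(56) with idx 1(46); swap idx 1(56) with idx 0(46)
Result: [56, 46, 44, 10, 46]


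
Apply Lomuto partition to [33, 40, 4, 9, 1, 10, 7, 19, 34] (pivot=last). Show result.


Elements <= 34 go left of pivot.
Result: [33, 4, 9, 1, 10, 7, 19, 34, 40], pivot at index 7


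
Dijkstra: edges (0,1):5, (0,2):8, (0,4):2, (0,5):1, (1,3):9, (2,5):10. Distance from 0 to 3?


Dijkstra from 0:
Distances: {0: 0, 1: 5, 2: 8, 3: 14, 4: 2, 5: 1}
Shortest distance to 3 = 14, path = [0, 1, 3]


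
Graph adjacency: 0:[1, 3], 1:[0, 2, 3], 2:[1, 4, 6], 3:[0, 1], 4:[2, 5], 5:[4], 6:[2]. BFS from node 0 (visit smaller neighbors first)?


BFS queue: start with [0]
Visit order: [0, 1, 3, 2, 4, 6, 5]


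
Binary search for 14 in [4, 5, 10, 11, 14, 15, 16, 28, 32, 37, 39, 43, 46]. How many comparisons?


Search for 14:
[0,12] mid=6 arr[6]=16
[0,5] mid=2 arr[2]=10
[3,5] mid=4 arr[4]=14
Total: 3 comparisons


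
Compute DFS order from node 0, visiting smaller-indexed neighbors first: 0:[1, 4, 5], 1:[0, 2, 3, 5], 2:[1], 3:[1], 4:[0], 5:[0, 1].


DFS stack-based: start with [0]
Visit order: [0, 1, 2, 3, 5, 4]


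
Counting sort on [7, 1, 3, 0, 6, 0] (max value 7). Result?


Count array: [2, 1, 0, 1, 0, 0, 1, 1]
Reconstruct: [0, 0, 1, 3, 6, 7]


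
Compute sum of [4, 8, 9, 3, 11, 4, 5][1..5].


Prefix sums: [0, 4, 12, 21, 24, 35, 39, 44]
Sum[1..5] = prefix[6] - prefix[1] = 39 - 4 = 35


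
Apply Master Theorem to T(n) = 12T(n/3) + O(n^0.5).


a=12, b=3, c=0.5. log_3(12)=2.262 > c=0.5. Case 1: O(n^log_b(a)) = O(n^2.262)
Complexity: O(n^2.262)


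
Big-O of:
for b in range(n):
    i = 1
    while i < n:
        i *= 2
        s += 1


Per nesting level: O(n) * O(log n) = O(n log n)
Complexity: O(n log n)


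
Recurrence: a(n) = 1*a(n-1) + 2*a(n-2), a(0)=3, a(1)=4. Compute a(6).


Build bottom-up:
...a(4)=38, a(5)=74, a(6)=1*74+2*38=150


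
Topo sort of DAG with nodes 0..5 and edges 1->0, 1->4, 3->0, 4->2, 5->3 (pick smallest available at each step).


Kahn's algorithm, process smallest node first
Order: [1, 4, 2, 5, 3, 0]


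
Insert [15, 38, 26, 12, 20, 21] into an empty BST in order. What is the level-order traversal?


Root = 15; build tree by BST insertion.
Level-Order traversal: [15, 12, 38, 26, 20, 21]


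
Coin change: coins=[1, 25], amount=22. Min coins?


dp[0]=0; dp[i]=1+min(dp[i-c] for c in coins)
...dp[17]=17, dp[18]=18, dp[19]=19, dp[20]=20, dp[21]=21, dp[22]=22
Minimum coins for 22 = 22


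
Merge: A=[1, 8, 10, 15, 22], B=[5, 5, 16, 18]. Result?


Compare heads, take smaller each step.
Merged: [1, 5, 5, 8, 10, 15, 16, 18, 22]


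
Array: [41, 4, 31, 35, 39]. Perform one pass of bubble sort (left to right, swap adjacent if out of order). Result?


After one pass: [4, 31, 35, 39, 41]


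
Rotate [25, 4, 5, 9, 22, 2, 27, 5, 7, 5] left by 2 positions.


Left rotate by 2: [5, 9, 22, 2, 27, 5, 7, 5, 25, 4]


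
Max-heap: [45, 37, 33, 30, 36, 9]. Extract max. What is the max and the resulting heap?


Max = 45
Replace root with last, heapify down
Resulting heap: [37, 36, 33, 30, 9]


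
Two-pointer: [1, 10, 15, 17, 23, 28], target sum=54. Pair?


Two pointers: lo=0, hi=5
No pair sums to 54


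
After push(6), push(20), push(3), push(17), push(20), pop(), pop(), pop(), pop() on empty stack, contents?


push(6) -> [6]
push(20) -> [6, 20]
push(3) -> [6, 20, 3]
push(17) -> [6, 20, 3, 17]
push(20) -> [6, 20, 3, 17, 20]
pop() returns 20 -> [6, 20, 3, 17]
pop() returns 17 -> [6, 20, 3]
pop() returns 3 -> [6, 20]
pop() returns 20 -> [6]
Final stack (bottom to top): [6]


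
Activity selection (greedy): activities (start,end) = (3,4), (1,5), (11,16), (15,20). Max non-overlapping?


Greedy: pick earliest-ending, then skip overlaps.
Selected (2 activities): [(3, 4), (11, 16)]


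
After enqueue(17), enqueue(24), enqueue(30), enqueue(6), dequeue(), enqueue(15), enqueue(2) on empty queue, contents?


enqueue(17) -> [17]
enqueue(24) -> [17, 24]
enqueue(30) -> [17, 24, 30]
enqueue(6) -> [17, 24, 30, 6]
dequeue() returns 17 -> [24, 30, 6]
enqueue(15) -> [24, 30, 6, 15]
enqueue(2) -> [24, 30, 6, 15, 2]
Final queue (front to back): [24, 30, 6, 15, 2]


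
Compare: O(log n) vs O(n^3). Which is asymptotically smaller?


logarithmic grows slower than cubic
O(log n) is asymptotically smaller; O(n^3) grows faster


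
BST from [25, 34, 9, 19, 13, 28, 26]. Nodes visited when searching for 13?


BST root = 25
Search for 13: compare at each node
Path: [25, 9, 19, 13]


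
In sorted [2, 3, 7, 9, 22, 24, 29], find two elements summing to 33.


Two pointers: lo=0, hi=6
Found pair: (9, 24) summing to 33


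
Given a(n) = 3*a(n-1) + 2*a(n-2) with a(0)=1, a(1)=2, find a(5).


Build bottom-up:
...a(3)=28, a(4)=100, a(5)=3*100+2*28=356


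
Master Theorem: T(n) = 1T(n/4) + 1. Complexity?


a=1, b=4, c=0. log_4(1)=0 = c=0. Case 2: O(n^c log n) = O(log n)
Complexity: O(log n)


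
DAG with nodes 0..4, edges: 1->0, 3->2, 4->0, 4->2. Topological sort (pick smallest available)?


Kahn's algorithm, process smallest node first
Order: [1, 3, 4, 0, 2]


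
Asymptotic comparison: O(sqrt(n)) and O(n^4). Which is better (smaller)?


sublinear grows slower than quartic
O(sqrt(n)) is asymptotically smaller; O(n^4) grows faster


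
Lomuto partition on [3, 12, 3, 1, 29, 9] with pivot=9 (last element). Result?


Elements <= 9 go left of pivot.
Result: [3, 3, 1, 9, 29, 12], pivot at index 3


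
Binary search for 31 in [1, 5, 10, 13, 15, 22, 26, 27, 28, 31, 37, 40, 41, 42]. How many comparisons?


Search for 31:
[0,13] mid=6 arr[6]=26
[7,13] mid=10 arr[10]=37
[7,9] mid=8 arr[8]=28
[9,9] mid=9 arr[9]=31
Total: 4 comparisons


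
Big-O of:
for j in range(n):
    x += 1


Per nesting level: O(n) = O(n)
Complexity: O(n)


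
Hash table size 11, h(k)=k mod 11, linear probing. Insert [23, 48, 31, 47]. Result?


Insertions: 23->slot 1; 48->slot 4; 31->slot 9; 47->slot 3
Table: [None, 23, None, 47, 48, None, None, None, None, 31, None]


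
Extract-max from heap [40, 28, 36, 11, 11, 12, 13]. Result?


Max = 40
Replace root with last, heapify down
Resulting heap: [36, 28, 13, 11, 11, 12]


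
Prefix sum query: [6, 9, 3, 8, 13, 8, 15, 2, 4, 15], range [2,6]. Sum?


Prefix sums: [0, 6, 15, 18, 26, 39, 47, 62, 64, 68, 83]
Sum[2..6] = prefix[7] - prefix[2] = 62 - 15 = 47


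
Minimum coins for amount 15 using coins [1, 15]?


dp[0]=0; dp[i]=1+min(dp[i-c] for c in coins)
...dp[10]=10, dp[11]=11, dp[12]=12, dp[13]=13, dp[14]=14, dp[15]=1
Minimum coins for 15 = 1


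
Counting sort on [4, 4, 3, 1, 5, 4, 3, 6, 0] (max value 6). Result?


Count array: [1, 1, 0, 2, 3, 1, 1]
Reconstruct: [0, 1, 3, 3, 4, 4, 4, 5, 6]


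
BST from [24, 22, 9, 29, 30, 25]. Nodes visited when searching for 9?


BST root = 24
Search for 9: compare at each node
Path: [24, 22, 9]


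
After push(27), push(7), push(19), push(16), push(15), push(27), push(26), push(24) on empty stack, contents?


push(27) -> [27]
push(7) -> [27, 7]
push(19) -> [27, 7, 19]
push(16) -> [27, 7, 19, 16]
push(15) -> [27, 7, 19, 16, 15]
push(27) -> [27, 7, 19, 16, 15, 27]
push(26) -> [27, 7, 19, 16, 15, 27, 26]
push(24) -> [27, 7, 19, 16, 15, 27, 26, 24]
Final stack (bottom to top): [27, 7, 19, 16, 15, 27, 26, 24]


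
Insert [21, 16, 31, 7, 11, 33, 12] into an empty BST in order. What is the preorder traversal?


Root = 21; build tree by BST insertion.
Preorder traversal: [21, 16, 7, 11, 12, 31, 33]


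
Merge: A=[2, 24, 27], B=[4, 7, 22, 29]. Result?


Compare heads, take smaller each step.
Merged: [2, 4, 7, 22, 24, 27, 29]


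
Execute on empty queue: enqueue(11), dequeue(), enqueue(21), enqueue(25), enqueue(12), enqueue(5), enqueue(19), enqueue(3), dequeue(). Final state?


enqueue(11) -> [11]
dequeue() returns 11 -> []
enqueue(21) -> [21]
enqueue(25) -> [21, 25]
enqueue(12) -> [21, 25, 12]
enqueue(5) -> [21, 25, 12, 5]
enqueue(19) -> [21, 25, 12, 5, 19]
enqueue(3) -> [21, 25, 12, 5, 19, 3]
dequeue() returns 21 -> [25, 12, 5, 19, 3]
Final queue (front to back): [25, 12, 5, 19, 3]


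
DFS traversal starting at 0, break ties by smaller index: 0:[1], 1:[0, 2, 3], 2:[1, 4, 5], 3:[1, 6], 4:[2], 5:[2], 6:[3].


DFS stack-based: start with [0]
Visit order: [0, 1, 2, 4, 5, 3, 6]


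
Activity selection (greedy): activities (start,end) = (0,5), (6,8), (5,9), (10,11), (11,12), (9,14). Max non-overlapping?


Greedy: pick earliest-ending, then skip overlaps.
Selected (4 activities): [(0, 5), (6, 8), (10, 11), (11, 12)]


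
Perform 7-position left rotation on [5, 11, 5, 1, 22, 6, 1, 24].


Left rotate by 7: [24, 5, 11, 5, 1, 22, 6, 1]


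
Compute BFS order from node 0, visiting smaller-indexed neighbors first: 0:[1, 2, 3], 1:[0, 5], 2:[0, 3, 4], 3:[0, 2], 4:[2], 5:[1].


BFS queue: start with [0]
Visit order: [0, 1, 2, 3, 5, 4]


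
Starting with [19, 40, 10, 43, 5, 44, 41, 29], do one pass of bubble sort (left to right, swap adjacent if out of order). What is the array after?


After one pass: [19, 10, 40, 5, 43, 41, 29, 44]


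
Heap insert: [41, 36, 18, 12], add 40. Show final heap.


Append 40: [41, 36, 18, 12, 40]
Bubble up: swap idx 4(40) with idx 1(36)
Result: [41, 40, 18, 12, 36]


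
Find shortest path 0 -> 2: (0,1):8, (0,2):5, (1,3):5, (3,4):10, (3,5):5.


Dijkstra from 0:
Distances: {0: 0, 1: 8, 2: 5, 3: 13, 4: 23, 5: 18}
Shortest distance to 2 = 5, path = [0, 2]


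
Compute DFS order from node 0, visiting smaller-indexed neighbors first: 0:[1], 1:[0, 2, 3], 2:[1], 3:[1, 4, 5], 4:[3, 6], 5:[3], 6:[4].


DFS stack-based: start with [0]
Visit order: [0, 1, 2, 3, 4, 6, 5]


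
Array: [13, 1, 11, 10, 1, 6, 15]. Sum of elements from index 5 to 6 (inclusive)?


Prefix sums: [0, 13, 14, 25, 35, 36, 42, 57]
Sum[5..6] = prefix[7] - prefix[5] = 57 - 36 = 21


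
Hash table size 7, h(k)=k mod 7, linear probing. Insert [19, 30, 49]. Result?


Insertions: 19->slot 5; 30->slot 2; 49->slot 0
Table: [49, None, 30, None, None, 19, None]


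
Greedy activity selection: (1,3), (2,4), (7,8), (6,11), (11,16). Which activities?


Greedy: pick earliest-ending, then skip overlaps.
Selected (3 activities): [(1, 3), (7, 8), (11, 16)]


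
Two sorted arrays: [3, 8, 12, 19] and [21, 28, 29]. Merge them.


Compare heads, take smaller each step.
Merged: [3, 8, 12, 19, 21, 28, 29]


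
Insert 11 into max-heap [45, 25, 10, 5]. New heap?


Append 11: [45, 25, 10, 5, 11]
Bubble up: no swaps needed
Result: [45, 25, 10, 5, 11]


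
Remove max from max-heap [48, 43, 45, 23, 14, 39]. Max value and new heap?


Max = 48
Replace root with last, heapify down
Resulting heap: [45, 43, 39, 23, 14]


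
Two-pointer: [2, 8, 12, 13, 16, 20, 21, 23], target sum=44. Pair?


Two pointers: lo=0, hi=7
Found pair: (21, 23) summing to 44


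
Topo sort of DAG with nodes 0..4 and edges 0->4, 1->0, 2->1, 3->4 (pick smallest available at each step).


Kahn's algorithm, process smallest node first
Order: [2, 1, 0, 3, 4]


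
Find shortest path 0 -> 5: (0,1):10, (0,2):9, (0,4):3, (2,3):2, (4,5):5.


Dijkstra from 0:
Distances: {0: 0, 1: 10, 2: 9, 3: 11, 4: 3, 5: 8}
Shortest distance to 5 = 8, path = [0, 4, 5]


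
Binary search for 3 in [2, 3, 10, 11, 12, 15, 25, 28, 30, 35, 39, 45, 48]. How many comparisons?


Search for 3:
[0,12] mid=6 arr[6]=25
[0,5] mid=2 arr[2]=10
[0,1] mid=0 arr[0]=2
[1,1] mid=1 arr[1]=3
Total: 4 comparisons


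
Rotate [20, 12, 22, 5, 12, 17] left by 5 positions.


Left rotate by 5: [17, 20, 12, 22, 5, 12]


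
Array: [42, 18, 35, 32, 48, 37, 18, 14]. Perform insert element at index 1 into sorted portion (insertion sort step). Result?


After one pass: [18, 42, 35, 32, 48, 37, 18, 14]


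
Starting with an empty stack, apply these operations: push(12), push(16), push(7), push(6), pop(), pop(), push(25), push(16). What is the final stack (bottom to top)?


push(12) -> [12]
push(16) -> [12, 16]
push(7) -> [12, 16, 7]
push(6) -> [12, 16, 7, 6]
pop() returns 6 -> [12, 16, 7]
pop() returns 7 -> [12, 16]
push(25) -> [12, 16, 25]
push(16) -> [12, 16, 25, 16]
Final stack (bottom to top): [12, 16, 25, 16]


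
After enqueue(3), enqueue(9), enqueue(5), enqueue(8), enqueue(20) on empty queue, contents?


enqueue(3) -> [3]
enqueue(9) -> [3, 9]
enqueue(5) -> [3, 9, 5]
enqueue(8) -> [3, 9, 5, 8]
enqueue(20) -> [3, 9, 5, 8, 20]
Final queue (front to back): [3, 9, 5, 8, 20]


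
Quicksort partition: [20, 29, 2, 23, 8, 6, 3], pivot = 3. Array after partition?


Elements <= 3 go left of pivot.
Result: [2, 3, 20, 23, 8, 6, 29], pivot at index 1


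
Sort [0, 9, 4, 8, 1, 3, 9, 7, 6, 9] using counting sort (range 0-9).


Count array: [1, 1, 0, 1, 1, 0, 1, 1, 1, 3]
Reconstruct: [0, 1, 3, 4, 6, 7, 8, 9, 9, 9]


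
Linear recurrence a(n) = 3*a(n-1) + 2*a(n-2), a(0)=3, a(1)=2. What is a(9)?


Build bottom-up:
...a(7)=6496, a(8)=23136, a(9)=3*23136+2*6496=82400


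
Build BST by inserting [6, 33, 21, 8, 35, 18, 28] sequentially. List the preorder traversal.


Root = 6; build tree by BST insertion.
Preorder traversal: [6, 33, 21, 8, 18, 28, 35]


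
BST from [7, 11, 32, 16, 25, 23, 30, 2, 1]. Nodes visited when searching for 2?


BST root = 7
Search for 2: compare at each node
Path: [7, 2]


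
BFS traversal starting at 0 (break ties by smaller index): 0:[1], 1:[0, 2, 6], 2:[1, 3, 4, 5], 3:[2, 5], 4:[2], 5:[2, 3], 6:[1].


BFS queue: start with [0]
Visit order: [0, 1, 2, 6, 3, 4, 5]


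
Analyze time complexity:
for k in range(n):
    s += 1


Per nesting level: O(n) = O(n)
Complexity: O(n)


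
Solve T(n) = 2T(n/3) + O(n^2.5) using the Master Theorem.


a=2, b=3, c=2.5. log_3(2)=0.631 < c=2.5. Case 3: O(n^c) = O(n^2.500)
Complexity: O(n^2.500)


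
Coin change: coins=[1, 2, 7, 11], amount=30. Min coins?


dp[0]=0; dp[i]=1+min(dp[i-c] for c in coins)
...dp[25]=3, dp[26]=4, dp[27]=4, dp[28]=4, dp[29]=3, dp[30]=4
Minimum coins for 30 = 4


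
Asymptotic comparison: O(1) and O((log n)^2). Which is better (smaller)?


constant grows slower than polylogarithmic
O(1) is asymptotically smaller; O((log n)^2) grows faster


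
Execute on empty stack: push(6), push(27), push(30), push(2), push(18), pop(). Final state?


push(6) -> [6]
push(27) -> [6, 27]
push(30) -> [6, 27, 30]
push(2) -> [6, 27, 30, 2]
push(18) -> [6, 27, 30, 2, 18]
pop() returns 18 -> [6, 27, 30, 2]
Final stack (bottom to top): [6, 27, 30, 2]


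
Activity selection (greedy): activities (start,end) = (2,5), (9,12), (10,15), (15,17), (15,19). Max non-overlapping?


Greedy: pick earliest-ending, then skip overlaps.
Selected (3 activities): [(2, 5), (9, 12), (15, 17)]


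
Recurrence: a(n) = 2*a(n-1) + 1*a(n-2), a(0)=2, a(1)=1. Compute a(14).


Build bottom-up:
...a(12)=25342, a(13)=61181, a(14)=2*61181+1*25342=147704


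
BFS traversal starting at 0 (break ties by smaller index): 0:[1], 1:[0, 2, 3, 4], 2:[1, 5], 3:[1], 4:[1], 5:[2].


BFS queue: start with [0]
Visit order: [0, 1, 2, 3, 4, 5]


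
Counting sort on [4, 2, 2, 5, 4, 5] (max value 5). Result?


Count array: [0, 0, 2, 0, 2, 2]
Reconstruct: [2, 2, 4, 4, 5, 5]


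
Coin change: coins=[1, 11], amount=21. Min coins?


dp[0]=0; dp[i]=1+min(dp[i-c] for c in coins)
...dp[16]=6, dp[17]=7, dp[18]=8, dp[19]=9, dp[20]=10, dp[21]=11
Minimum coins for 21 = 11


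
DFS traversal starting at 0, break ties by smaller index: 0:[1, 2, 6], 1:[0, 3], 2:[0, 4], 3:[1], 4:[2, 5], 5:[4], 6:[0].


DFS stack-based: start with [0]
Visit order: [0, 1, 3, 2, 4, 5, 6]


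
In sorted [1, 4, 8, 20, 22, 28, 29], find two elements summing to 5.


Two pointers: lo=0, hi=6
Found pair: (1, 4) summing to 5


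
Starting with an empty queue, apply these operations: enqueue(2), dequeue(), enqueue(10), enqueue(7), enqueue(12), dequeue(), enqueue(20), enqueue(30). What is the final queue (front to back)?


enqueue(2) -> [2]
dequeue() returns 2 -> []
enqueue(10) -> [10]
enqueue(7) -> [10, 7]
enqueue(12) -> [10, 7, 12]
dequeue() returns 10 -> [7, 12]
enqueue(20) -> [7, 12, 20]
enqueue(30) -> [7, 12, 20, 30]
Final queue (front to back): [7, 12, 20, 30]


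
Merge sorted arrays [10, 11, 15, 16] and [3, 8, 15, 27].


Compare heads, take smaller each step.
Merged: [3, 8, 10, 11, 15, 15, 16, 27]


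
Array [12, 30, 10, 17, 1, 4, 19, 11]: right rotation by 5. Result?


Right rotate by 5: [17, 1, 4, 19, 11, 12, 30, 10]


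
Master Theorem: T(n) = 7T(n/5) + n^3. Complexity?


a=7, b=5, c=3. log_5(7)=1.209 < c=3. Case 3: O(n^c) = O(n^3)
Complexity: O(n^3)


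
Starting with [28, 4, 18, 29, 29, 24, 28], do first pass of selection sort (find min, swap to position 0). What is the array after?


After one pass: [4, 28, 18, 29, 29, 24, 28]


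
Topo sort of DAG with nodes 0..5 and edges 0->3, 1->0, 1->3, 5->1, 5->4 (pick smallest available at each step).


Kahn's algorithm, process smallest node first
Order: [2, 5, 1, 0, 3, 4]


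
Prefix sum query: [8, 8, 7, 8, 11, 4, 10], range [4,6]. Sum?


Prefix sums: [0, 8, 16, 23, 31, 42, 46, 56]
Sum[4..6] = prefix[7] - prefix[4] = 56 - 31 = 25


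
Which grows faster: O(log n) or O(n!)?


logarithmic grows slower than factorial
O(log n) is asymptotically smaller; O(n!) grows faster


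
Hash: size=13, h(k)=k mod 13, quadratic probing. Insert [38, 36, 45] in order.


Insertions: 38->slot 12; 36->slot 10; 45->slot 6
Table: [None, None, None, None, None, None, 45, None, None, None, 36, None, 38]


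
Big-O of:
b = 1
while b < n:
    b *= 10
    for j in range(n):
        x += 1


Per nesting level: O(log n) * O(n) = O(n log n)
Complexity: O(n log n)


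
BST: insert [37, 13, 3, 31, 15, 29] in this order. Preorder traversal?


Root = 37; build tree by BST insertion.
Preorder traversal: [37, 13, 3, 31, 15, 29]


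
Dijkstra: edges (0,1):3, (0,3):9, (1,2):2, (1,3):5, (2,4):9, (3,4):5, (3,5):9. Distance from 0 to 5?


Dijkstra from 0:
Distances: {0: 0, 1: 3, 2: 5, 3: 8, 4: 13, 5: 17}
Shortest distance to 5 = 17, path = [0, 1, 3, 5]


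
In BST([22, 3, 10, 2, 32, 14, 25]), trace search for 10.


BST root = 22
Search for 10: compare at each node
Path: [22, 3, 10]


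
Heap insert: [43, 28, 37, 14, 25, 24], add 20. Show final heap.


Append 20: [43, 28, 37, 14, 25, 24, 20]
Bubble up: no swaps needed
Result: [43, 28, 37, 14, 25, 24, 20]


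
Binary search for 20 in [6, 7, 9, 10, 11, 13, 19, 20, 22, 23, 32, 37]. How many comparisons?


Search for 20:
[0,11] mid=5 arr[5]=13
[6,11] mid=8 arr[8]=22
[6,7] mid=6 arr[6]=19
[7,7] mid=7 arr[7]=20
Total: 4 comparisons


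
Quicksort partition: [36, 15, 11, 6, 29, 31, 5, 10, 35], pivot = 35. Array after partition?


Elements <= 35 go left of pivot.
Result: [15, 11, 6, 29, 31, 5, 10, 35, 36], pivot at index 7


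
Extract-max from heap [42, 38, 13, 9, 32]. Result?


Max = 42
Replace root with last, heapify down
Resulting heap: [38, 32, 13, 9]


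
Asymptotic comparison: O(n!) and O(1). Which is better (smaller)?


constant grows slower than factorial
O(1) is asymptotically smaller; O(n!) grows faster


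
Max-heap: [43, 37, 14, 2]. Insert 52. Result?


Append 52: [43, 37, 14, 2, 52]
Bubble up: swap idx 4(52) with idx 1(37); swap idx 1(52) with idx 0(43)
Result: [52, 43, 14, 2, 37]


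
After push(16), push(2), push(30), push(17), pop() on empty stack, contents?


push(16) -> [16]
push(2) -> [16, 2]
push(30) -> [16, 2, 30]
push(17) -> [16, 2, 30, 17]
pop() returns 17 -> [16, 2, 30]
Final stack (bottom to top): [16, 2, 30]


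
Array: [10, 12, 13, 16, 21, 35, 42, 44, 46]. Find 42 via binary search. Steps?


Search for 42:
[0,8] mid=4 arr[4]=21
[5,8] mid=6 arr[6]=42
Total: 2 comparisons


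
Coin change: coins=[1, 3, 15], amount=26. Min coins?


dp[0]=0; dp[i]=1+min(dp[i-c] for c in coins)
...dp[21]=3, dp[22]=4, dp[23]=5, dp[24]=4, dp[25]=5, dp[26]=6
Minimum coins for 26 = 6


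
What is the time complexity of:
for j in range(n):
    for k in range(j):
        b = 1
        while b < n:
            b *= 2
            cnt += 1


Per nesting level: O(n) * O(n) [triangular over j] * O(log n) = O(n^2 log n)
Complexity: O(n^2 log n)


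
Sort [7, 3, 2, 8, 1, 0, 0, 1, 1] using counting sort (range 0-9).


Count array: [2, 3, 1, 1, 0, 0, 0, 1, 1, 0]
Reconstruct: [0, 0, 1, 1, 1, 2, 3, 7, 8]


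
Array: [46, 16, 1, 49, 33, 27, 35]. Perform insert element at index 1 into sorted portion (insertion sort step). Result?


After one pass: [16, 46, 1, 49, 33, 27, 35]


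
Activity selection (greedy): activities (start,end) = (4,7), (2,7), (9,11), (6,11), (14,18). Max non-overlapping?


Greedy: pick earliest-ending, then skip overlaps.
Selected (3 activities): [(4, 7), (9, 11), (14, 18)]


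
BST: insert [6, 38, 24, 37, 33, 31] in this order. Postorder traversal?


Root = 6; build tree by BST insertion.
Postorder traversal: [31, 33, 37, 24, 38, 6]


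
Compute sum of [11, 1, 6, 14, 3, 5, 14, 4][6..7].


Prefix sums: [0, 11, 12, 18, 32, 35, 40, 54, 58]
Sum[6..7] = prefix[8] - prefix[6] = 58 - 40 = 18


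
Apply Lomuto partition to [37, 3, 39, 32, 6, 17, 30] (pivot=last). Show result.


Elements <= 30 go left of pivot.
Result: [3, 6, 17, 30, 37, 39, 32], pivot at index 3


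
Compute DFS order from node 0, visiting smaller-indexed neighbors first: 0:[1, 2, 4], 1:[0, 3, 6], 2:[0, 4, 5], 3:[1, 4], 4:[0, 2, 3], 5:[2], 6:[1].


DFS stack-based: start with [0]
Visit order: [0, 1, 3, 4, 2, 5, 6]


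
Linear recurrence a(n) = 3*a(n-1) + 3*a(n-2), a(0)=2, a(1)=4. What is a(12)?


Build bottom-up:
...a(10)=747468, a(11)=2833866, a(12)=3*2833866+3*747468=10744002


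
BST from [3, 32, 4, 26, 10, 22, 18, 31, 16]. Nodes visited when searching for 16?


BST root = 3
Search for 16: compare at each node
Path: [3, 32, 4, 26, 10, 22, 18, 16]


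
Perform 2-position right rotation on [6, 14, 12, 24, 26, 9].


Right rotate by 2: [26, 9, 6, 14, 12, 24]


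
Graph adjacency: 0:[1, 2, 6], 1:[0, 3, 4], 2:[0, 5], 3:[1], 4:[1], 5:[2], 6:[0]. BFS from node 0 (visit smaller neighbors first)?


BFS queue: start with [0]
Visit order: [0, 1, 2, 6, 3, 4, 5]
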